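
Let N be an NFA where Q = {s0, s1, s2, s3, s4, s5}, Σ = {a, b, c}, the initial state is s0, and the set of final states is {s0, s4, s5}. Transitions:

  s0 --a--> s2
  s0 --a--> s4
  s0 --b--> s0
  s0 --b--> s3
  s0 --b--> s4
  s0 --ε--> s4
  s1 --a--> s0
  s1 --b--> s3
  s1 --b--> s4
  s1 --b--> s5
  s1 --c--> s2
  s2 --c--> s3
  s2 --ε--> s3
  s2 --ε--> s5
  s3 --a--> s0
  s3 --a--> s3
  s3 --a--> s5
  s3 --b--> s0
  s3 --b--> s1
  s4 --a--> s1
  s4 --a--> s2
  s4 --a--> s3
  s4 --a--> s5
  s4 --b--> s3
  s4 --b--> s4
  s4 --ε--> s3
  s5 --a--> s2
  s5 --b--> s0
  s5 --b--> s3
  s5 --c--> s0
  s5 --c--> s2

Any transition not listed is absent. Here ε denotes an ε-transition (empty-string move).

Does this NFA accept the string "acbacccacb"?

Start: ε-closure({s0}) = {s0, s3, s4}.
Read 'a': s0→{s2, s4}, s3→{s0, s3, s5}, s4→{s1, s2, s3, s5}; now {s0, s1, s2, s3, s4, s5}.
Read 'c': s0→∅, s1→{s2}, s2→{s3}, s3→∅, s4→∅, s5→{s0, s2}; union {s0, s2, s3}; ε-closure = {s0, s2, s3, s4, s5}.
Read 'b': s0→{s0, s3, s4}, s2→∅, s3→{s0, s1}, s4→{s3, s4}, s5→{s0, s3}; now {s0, s1, s3, s4}.
Read 'a': s0→{s2, s4}, s1→{s0}, s3→{s0, s3, s5}, s4→{s1, s2, s3, s5}; now {s0, s1, s2, s3, s4, s5}.
Read 'c': s0→∅, s1→{s2}, s2→{s3}, s3→∅, s4→∅, s5→{s0, s2}; union {s0, s2, s3}; ε-closure = {s0, s2, s3, s4, s5}.
Read 'c': s0→∅, s2→{s3}, s3→∅, s4→∅, s5→{s0, s2}; union {s0, s2, s3}; ε-closure = {s0, s2, s3, s4, s5}.
Read 'c': s0→∅, s2→{s3}, s3→∅, s4→∅, s5→{s0, s2}; union {s0, s2, s3}; ε-closure = {s0, s2, s3, s4, s5}.
Read 'a': s0→{s2, s4}, s2→∅, s3→{s0, s3, s5}, s4→{s1, s2, s3, s5}, s5→{s2}; now {s0, s1, s2, s3, s4, s5}.
Read 'c': s0→∅, s1→{s2}, s2→{s3}, s3→∅, s4→∅, s5→{s0, s2}; union {s0, s2, s3}; ε-closure = {s0, s2, s3, s4, s5}.
Read 'b': s0→{s0, s3, s4}, s2→∅, s3→{s0, s1}, s4→{s3, s4}, s5→{s0, s3}; now {s0, s1, s3, s4}.
The final set {s0, s1, s3, s4} contains the accepting states s0, s4.

Yes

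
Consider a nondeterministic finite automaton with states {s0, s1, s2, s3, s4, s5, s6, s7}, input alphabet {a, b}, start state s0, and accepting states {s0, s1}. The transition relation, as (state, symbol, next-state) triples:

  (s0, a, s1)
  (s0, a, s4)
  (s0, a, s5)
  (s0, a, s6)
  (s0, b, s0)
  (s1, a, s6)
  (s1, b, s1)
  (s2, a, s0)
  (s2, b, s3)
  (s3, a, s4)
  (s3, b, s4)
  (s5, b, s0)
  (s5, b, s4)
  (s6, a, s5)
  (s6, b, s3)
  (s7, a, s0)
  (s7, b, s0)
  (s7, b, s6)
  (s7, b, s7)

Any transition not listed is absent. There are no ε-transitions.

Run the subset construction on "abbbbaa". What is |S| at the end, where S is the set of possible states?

2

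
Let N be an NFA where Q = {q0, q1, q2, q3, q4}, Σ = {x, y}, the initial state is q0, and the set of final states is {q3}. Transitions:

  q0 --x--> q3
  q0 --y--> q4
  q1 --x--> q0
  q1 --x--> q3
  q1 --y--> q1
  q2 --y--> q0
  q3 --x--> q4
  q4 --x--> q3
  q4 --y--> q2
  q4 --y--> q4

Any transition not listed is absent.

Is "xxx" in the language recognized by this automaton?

Start in {q0}.
Read 'x': {q0} → {q3}.
Read 'x': {q3} → {q4}.
Read 'x': {q4} → {q3}.
The final set {q3} contains the accepting state q3.

Yes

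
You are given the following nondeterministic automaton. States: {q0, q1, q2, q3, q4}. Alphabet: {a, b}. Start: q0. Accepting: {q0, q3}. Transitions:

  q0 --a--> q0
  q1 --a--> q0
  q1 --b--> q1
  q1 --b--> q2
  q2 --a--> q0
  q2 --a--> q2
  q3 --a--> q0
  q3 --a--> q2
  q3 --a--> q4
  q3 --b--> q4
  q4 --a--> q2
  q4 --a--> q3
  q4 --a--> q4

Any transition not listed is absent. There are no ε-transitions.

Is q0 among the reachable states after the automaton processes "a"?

Yes

Start in {q0}.
Read 'a': {q0} → {q0}.
State q0 is in {q0}.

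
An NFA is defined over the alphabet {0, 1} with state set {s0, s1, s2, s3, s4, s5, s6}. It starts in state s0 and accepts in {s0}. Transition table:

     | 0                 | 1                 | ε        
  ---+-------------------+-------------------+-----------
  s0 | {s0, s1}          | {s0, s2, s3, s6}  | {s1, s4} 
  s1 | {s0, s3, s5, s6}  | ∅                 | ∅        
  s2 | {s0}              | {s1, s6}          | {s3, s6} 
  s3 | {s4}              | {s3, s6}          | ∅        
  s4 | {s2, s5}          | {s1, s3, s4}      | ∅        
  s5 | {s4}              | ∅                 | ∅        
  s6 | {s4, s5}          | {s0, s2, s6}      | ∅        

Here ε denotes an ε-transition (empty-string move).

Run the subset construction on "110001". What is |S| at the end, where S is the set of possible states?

6

Start: ε-closure({s0}) = {s0, s1, s4}.
Read '1': s0→{s0, s2, s3, s6}, s1→∅, s4→{s1, s3, s4}; now {s0, s1, s2, s3, s4, s6}.
Read '1': s0→{s0, s2, s3, s6}, s1→∅, s2→{s1, s6}, s3→{s3, s6}, s4→{s1, s3, s4}, s6→{s0, s2, s6}; now {s0, s1, s2, s3, s4, s6}.
Read '0': s0→{s0, s1}, s1→{s0, s3, s5, s6}, s2→{s0}, s3→{s4}, s4→{s2, s5}, s6→{s4, s5}; now {s0, s1, s2, s3, s4, s5, s6}.
Read '0': s0→{s0, s1}, s1→{s0, s3, s5, s6}, s2→{s0}, s3→{s4}, s4→{s2, s5}, s5→{s4}, s6→{s4, s5}; now {s0, s1, s2, s3, s4, s5, s6}.
Read '0': s0→{s0, s1}, s1→{s0, s3, s5, s6}, s2→{s0}, s3→{s4}, s4→{s2, s5}, s5→{s4}, s6→{s4, s5}; now {s0, s1, s2, s3, s4, s5, s6}.
Read '1': s0→{s0, s2, s3, s6}, s1→∅, s2→{s1, s6}, s3→{s3, s6}, s4→{s1, s3, s4}, s5→∅, s6→{s0, s2, s6}; now {s0, s1, s2, s3, s4, s6}.
That set has 6 states.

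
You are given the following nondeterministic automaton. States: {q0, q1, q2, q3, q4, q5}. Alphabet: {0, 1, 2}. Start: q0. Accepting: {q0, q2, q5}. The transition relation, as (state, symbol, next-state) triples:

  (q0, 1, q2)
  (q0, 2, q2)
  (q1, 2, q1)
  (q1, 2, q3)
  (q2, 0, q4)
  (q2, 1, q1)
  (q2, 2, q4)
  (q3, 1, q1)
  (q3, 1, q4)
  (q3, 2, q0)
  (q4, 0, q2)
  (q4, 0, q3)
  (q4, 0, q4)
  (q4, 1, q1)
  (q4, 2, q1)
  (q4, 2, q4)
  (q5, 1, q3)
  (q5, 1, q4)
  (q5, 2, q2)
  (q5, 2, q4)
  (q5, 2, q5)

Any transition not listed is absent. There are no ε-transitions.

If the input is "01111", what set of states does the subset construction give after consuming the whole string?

∅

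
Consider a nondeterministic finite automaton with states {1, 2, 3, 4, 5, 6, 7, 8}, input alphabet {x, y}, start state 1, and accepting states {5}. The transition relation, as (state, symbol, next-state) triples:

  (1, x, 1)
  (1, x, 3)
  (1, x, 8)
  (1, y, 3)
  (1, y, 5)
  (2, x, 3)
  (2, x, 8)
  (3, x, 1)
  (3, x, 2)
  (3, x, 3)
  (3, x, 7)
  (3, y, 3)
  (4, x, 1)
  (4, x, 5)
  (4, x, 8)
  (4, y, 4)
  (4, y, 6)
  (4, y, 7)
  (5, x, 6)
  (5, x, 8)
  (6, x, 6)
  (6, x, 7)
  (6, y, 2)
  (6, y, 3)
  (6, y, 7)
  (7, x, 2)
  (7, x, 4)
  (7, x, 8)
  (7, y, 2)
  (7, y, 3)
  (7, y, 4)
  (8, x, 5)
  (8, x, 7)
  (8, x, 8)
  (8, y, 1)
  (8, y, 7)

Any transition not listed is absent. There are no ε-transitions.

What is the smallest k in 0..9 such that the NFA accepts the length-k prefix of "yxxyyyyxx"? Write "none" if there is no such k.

1

Start in {1}.
Read 'y': 1→{3, 5}; now {3, 5}.
None of the earlier sets intersect F, but {3, 5} does.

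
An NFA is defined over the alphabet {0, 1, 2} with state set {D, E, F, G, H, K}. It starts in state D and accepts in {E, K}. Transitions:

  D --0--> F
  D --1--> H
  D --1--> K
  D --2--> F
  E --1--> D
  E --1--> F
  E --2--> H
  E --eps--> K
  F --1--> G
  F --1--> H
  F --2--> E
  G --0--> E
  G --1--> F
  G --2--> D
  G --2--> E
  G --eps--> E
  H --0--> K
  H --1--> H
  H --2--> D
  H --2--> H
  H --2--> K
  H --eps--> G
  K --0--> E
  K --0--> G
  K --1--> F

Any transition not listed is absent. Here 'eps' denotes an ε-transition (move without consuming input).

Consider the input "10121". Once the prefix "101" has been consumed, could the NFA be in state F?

Start in {D}.
Read '1': D→{H, K}; union {H, K}; ε-closure = {E, G, H, K}.
Read '0': E→∅, G→{E}, H→{K}, K→{E, G}; now {E, G, K}.
Read '1': E→{D, F}, G→{F}, K→{F}; now {D, F}.
State F is in {D, F}.

Yes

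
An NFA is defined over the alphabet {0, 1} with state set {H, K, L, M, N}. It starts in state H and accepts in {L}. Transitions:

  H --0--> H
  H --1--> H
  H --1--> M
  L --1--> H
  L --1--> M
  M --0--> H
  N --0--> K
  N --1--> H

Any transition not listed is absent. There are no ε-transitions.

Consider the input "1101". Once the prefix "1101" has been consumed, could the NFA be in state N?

No

Start in {H}.
Read '1': {H} → {H, M}.
Read '1': {H, M} → {H, M}.
Read '0': {H, M} → {H}.
Read '1': {H} → {H, M}.
State N is not in {H, M}.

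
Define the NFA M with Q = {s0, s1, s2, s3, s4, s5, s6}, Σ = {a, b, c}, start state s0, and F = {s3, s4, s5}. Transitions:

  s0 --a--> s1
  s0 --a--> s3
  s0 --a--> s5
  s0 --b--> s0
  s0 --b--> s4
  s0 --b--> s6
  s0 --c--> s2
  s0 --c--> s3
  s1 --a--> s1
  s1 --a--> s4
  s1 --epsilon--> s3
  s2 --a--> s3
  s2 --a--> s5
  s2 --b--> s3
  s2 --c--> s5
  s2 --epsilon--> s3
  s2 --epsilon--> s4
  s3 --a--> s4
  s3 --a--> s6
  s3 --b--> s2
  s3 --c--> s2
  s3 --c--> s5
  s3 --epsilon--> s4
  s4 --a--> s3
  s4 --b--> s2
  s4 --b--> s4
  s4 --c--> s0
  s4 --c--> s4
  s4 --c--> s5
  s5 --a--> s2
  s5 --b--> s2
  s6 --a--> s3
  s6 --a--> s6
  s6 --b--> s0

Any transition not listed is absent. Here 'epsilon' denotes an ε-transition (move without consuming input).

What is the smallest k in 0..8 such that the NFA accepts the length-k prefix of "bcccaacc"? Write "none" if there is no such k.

Start in {s0}.
Read 'b': {s0} → {s0, s4, s6}.
None of the earlier sets intersect F, but {s0, s4, s6} does.

1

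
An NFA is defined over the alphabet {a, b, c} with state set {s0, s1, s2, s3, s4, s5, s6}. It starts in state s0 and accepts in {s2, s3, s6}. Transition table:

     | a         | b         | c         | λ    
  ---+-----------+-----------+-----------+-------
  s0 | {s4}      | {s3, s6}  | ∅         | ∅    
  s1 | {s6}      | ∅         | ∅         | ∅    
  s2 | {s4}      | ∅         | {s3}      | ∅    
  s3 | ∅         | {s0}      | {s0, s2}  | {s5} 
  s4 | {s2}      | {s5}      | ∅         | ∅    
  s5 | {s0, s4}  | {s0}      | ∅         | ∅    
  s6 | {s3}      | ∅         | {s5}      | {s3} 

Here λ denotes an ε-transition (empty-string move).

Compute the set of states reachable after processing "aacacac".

∅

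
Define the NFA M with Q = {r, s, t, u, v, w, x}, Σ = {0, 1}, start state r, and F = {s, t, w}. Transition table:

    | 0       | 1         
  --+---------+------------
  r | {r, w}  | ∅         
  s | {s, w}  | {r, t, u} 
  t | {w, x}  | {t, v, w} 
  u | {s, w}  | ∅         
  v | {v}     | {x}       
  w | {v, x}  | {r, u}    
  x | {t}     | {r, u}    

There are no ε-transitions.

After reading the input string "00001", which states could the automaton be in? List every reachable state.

Start in {r}.
Read '0': r→{r, w}; now {r, w}.
Read '0': r→{r, w}, w→{v, x}; now {r, v, w, x}.
Read '0': r→{r, w}, v→{v}, w→{v, x}, x→{t}; now {r, t, v, w, x}.
Read '0': r→{r, w}, t→{w, x}, v→{v}, w→{v, x}, x→{t}; now {r, t, v, w, x}.
Read '1': r→∅, t→{t, v, w}, v→{x}, w→{r, u}, x→{r, u}; now {r, t, u, v, w, x}.

{r, t, u, v, w, x}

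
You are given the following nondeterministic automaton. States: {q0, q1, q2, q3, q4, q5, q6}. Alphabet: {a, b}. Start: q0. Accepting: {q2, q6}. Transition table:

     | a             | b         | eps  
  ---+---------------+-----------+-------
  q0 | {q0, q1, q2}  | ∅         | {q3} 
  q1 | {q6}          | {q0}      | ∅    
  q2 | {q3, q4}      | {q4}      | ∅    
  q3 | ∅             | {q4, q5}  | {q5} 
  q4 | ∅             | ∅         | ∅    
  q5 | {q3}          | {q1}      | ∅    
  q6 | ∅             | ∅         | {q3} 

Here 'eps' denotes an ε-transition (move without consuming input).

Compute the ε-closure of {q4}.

{q4}

Begin with {q4}.
No ε-moves leave this set, so the closure equals the set itself.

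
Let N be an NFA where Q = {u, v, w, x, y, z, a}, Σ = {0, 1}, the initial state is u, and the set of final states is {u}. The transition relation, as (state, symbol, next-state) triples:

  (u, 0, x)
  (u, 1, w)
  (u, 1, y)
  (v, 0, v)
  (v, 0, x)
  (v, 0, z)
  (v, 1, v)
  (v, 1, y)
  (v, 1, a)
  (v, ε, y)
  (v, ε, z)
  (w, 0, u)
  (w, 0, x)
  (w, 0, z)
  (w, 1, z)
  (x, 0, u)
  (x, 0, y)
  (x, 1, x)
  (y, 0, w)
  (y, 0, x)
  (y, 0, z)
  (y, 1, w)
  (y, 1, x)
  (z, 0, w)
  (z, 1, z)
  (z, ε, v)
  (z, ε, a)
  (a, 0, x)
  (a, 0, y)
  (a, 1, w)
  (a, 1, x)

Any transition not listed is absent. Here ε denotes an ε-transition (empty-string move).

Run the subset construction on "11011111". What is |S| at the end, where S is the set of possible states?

Start in {u}.
Read '1': u→{w, y}; now {w, y}.
Read '1': w→{z}, y→{w, x}; union {w, x, z}; ε-closure = {v, w, x, y, z, a}.
Read '0': v→{v, x, z}, w→{u, x, z}, x→{u, y}, y→{w, x, z}, z→{w}, a→{x, y}; union {u, v, w, x, y, z}; ε-closure = {u, v, w, x, y, z, a}.
Read '1': u→{w, y}, v→{v, y, a}, w→{z}, x→{x}, y→{w, x}, z→{z}, a→{w, x}; now {v, w, x, y, z, a}.
Read '1': v→{v, y, a}, w→{z}, x→{x}, y→{w, x}, z→{z}, a→{w, x}; now {v, w, x, y, z, a}.
Read '1': v→{v, y, a}, w→{z}, x→{x}, y→{w, x}, z→{z}, a→{w, x}; now {v, w, x, y, z, a}.
Read '1': v→{v, y, a}, w→{z}, x→{x}, y→{w, x}, z→{z}, a→{w, x}; now {v, w, x, y, z, a}.
Read '1': v→{v, y, a}, w→{z}, x→{x}, y→{w, x}, z→{z}, a→{w, x}; now {v, w, x, y, z, a}.
That set has 6 states.

6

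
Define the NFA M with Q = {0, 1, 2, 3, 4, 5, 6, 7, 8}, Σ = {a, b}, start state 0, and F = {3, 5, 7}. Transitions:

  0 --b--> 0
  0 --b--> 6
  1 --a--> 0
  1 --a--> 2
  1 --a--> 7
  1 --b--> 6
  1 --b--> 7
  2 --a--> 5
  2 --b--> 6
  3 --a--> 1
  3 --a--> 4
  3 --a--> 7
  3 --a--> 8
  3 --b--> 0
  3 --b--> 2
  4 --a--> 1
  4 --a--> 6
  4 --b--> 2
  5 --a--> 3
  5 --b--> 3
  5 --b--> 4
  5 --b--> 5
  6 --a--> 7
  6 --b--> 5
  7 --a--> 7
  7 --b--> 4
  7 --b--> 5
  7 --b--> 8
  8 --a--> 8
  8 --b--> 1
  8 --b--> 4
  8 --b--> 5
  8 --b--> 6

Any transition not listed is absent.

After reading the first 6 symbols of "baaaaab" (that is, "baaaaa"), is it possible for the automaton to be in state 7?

Start in {0}.
Read 'b': 0→{0, 6}; now {0, 6}.
Read 'a': 0→∅, 6→{7}; now {7}.
Read 'a': 7→{7}; now {7}.
Read 'a': 7→{7}; now {7}.
Read 'a': 7→{7}; now {7}.
Read 'a': 7→{7}; now {7}.
State 7 is in {7}.

Yes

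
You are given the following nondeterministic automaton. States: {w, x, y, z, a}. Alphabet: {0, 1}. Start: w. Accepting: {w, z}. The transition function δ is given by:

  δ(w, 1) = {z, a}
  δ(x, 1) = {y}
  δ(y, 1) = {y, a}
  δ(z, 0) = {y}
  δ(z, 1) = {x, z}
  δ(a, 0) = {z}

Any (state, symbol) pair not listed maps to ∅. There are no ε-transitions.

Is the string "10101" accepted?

Start in {w}.
Read '1': w→{z, a}; now {z, a}.
Read '0': z→{y}, a→{z}; now {y, z}.
Read '1': y→{y, a}, z→{x, z}; now {x, y, z, a}.
Read '0': x→∅, y→∅, z→{y}, a→{z}; now {y, z}.
Read '1': y→{y, a}, z→{x, z}; now {x, y, z, a}.
The final set {x, y, z, a} contains the accepting state z.

Yes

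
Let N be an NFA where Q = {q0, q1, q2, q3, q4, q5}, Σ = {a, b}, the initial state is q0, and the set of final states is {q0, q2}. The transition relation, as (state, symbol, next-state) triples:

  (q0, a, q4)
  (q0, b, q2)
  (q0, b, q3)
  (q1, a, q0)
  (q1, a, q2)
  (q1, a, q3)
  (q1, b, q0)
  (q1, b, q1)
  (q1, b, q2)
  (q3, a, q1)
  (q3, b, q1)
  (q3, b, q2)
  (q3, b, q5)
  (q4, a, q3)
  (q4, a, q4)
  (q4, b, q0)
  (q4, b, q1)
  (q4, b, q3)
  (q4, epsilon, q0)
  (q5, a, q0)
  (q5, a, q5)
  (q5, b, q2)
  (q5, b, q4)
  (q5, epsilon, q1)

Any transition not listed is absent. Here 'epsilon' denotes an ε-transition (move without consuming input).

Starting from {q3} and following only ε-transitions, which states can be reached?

Begin with {q3}.
No ε-moves leave this set, so the closure equals the set itself.

{q3}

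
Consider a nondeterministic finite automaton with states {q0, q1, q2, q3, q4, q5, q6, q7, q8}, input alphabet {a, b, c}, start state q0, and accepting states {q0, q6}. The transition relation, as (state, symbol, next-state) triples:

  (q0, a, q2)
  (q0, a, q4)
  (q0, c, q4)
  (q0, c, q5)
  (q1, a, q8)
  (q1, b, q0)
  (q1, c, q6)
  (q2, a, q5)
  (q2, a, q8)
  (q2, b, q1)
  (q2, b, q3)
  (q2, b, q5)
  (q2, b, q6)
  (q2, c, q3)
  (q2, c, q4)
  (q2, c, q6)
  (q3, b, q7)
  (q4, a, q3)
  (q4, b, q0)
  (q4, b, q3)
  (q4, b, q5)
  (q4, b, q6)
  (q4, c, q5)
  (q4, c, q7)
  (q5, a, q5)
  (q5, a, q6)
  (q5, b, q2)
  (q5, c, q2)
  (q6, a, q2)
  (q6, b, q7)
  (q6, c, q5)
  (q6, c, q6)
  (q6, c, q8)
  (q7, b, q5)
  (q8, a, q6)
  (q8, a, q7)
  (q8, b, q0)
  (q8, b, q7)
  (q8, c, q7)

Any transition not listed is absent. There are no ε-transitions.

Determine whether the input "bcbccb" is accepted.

No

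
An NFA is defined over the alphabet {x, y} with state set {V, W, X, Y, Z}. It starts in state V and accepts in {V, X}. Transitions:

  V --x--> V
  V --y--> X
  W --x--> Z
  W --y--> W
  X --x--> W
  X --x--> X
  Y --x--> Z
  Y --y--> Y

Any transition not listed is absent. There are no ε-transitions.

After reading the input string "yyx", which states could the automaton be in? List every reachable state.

∅

Start in {V}.
Read 'y': V→{X}; now {X}.
Read 'y': X→∅; now ∅.
The set is empty and remains empty for the remaining 1 symbol.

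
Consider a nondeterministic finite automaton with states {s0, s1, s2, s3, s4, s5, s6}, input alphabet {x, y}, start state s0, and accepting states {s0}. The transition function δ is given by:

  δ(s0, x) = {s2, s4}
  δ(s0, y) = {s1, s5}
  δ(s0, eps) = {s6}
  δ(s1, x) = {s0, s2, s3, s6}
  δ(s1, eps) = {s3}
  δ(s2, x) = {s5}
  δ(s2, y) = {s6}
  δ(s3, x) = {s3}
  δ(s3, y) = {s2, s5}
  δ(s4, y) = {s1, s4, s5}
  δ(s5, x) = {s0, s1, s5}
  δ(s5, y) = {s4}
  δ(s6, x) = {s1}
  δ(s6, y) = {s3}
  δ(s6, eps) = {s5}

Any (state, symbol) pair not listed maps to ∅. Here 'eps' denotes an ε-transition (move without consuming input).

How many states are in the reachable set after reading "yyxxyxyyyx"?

6

Start: ε-closure({s0}) = {s0, s5, s6}.
Read 'y': {s0, s5, s6} → {s1, s3, s4, s5}.
Read 'y': {s1, s3, s4, s5} → {s1, s2, s3, s4, s5}.
Read 'x': {s1, s2, s3, s4, s5} → {s0, s1, s2, s3, s5, s6}.
Read 'x': {s0, s1, s2, s3, s5, s6} → {s0, s1, s2, s3, s4, s5, s6}.
Read 'y': {s0, s1, s2, s3, s4, s5, s6} → {s1, s2, s3, s4, s5, s6}.
Read 'x': {s1, s2, s3, s4, s5, s6} → {s0, s1, s2, s3, s5, s6}.
Read 'y': {s0, s1, s2, s3, s5, s6} → {s1, s2, s3, s4, s5, s6}.
Read 'y': {s1, s2, s3, s4, s5, s6} → {s1, s2, s3, s4, s5, s6}.
Read 'y': {s1, s2, s3, s4, s5, s6} → {s1, s2, s3, s4, s5, s6}.
Read 'x': {s1, s2, s3, s4, s5, s6} → {s0, s1, s2, s3, s5, s6}.
That set has 6 states.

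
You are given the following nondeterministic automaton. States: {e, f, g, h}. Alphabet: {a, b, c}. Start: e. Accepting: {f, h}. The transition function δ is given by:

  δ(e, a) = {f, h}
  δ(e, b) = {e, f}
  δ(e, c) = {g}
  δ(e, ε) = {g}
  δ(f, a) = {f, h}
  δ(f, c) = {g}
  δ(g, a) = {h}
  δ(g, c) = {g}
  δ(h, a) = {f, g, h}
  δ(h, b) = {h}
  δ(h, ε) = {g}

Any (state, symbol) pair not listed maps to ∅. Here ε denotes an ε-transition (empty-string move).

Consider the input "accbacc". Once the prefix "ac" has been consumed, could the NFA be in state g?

Start: ε-closure({e}) = {e, g}.
Read 'a': e→{f, h}, g→{h}; union {f, h}; ε-closure = {f, g, h}.
Read 'c': f→{g}, g→{g}, h→∅; now {g}.
State g is in {g}.

Yes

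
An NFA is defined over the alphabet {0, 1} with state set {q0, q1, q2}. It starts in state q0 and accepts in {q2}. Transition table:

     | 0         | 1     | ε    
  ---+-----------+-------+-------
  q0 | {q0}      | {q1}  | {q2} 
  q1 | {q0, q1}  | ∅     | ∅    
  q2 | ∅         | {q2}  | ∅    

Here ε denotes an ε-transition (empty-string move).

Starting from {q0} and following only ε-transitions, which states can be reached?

{q0, q2}

Begin with {q0}.
ε-move q0 → q2; add q2.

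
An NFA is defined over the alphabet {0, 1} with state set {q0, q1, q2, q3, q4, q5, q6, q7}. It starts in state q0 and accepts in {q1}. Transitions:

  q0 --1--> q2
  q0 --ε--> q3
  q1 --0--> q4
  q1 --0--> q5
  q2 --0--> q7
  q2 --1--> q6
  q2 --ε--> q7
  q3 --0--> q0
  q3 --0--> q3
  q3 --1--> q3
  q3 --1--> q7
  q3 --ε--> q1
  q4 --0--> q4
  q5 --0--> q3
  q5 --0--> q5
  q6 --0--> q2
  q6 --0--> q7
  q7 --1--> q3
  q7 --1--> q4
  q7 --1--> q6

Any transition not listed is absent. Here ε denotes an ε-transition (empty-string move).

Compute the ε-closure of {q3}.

{q1, q3}

Begin with {q3}.
ε-move q3 → q1; add q1.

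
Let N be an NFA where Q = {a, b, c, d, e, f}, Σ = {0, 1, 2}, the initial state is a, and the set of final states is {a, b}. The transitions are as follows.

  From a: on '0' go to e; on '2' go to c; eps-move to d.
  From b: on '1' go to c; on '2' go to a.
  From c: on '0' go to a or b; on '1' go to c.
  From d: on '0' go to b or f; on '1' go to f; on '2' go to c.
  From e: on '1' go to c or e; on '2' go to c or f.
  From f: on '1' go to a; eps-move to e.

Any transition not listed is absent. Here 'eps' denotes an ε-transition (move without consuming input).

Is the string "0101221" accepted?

Yes

Start: ε-closure({a}) = {a, d}.
Read '0': a→{e}, d→{b, f}; now {b, e, f}.
Read '1': b→{c}, e→{c, e}, f→{a}; union {a, c, e}; ε-closure = {a, c, d, e}.
Read '0': a→{e}, c→{a, b}, d→{b, f}, e→∅; union {a, b, e, f}; ε-closure = {a, b, d, e, f}.
Read '1': a→∅, b→{c}, d→{f}, e→{c, e}, f→{a}; union {a, c, e, f}; ε-closure = {a, c, d, e, f}.
Read '2': a→{c}, c→∅, d→{c}, e→{c, f}, f→∅; union {c, f}; ε-closure = {c, e, f}.
Read '2': c→∅, e→{c, f}, f→∅; union {c, f}; ε-closure = {c, e, f}.
Read '1': c→{c}, e→{c, e}, f→{a}; union {a, c, e}; ε-closure = {a, c, d, e}.
The final set {a, c, d, e} contains the accepting state a.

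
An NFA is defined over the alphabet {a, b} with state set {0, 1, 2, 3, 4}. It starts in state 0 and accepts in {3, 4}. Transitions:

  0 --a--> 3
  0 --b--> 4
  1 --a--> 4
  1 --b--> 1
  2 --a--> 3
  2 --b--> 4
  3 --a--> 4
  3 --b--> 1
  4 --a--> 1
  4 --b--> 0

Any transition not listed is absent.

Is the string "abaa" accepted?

Start in {0}.
Read 'a': {0} → {3}.
Read 'b': {3} → {1}.
Read 'a': {1} → {4}.
Read 'a': {4} → {1}.
The final set {1} contains no accepting state.

No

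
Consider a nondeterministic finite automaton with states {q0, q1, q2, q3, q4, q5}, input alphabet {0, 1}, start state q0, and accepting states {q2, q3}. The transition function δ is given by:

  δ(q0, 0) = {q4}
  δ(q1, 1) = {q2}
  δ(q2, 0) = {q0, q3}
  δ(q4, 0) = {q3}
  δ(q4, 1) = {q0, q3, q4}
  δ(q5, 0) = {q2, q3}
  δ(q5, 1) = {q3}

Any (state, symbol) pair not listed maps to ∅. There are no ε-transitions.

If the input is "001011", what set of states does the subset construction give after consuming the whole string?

∅

Start in {q0}.
Read '0': {q0} → {q4}.
Read '0': {q4} → {q3}.
Read '1': {q3} → ∅.
The set is empty and remains empty for the remaining 3 symbols.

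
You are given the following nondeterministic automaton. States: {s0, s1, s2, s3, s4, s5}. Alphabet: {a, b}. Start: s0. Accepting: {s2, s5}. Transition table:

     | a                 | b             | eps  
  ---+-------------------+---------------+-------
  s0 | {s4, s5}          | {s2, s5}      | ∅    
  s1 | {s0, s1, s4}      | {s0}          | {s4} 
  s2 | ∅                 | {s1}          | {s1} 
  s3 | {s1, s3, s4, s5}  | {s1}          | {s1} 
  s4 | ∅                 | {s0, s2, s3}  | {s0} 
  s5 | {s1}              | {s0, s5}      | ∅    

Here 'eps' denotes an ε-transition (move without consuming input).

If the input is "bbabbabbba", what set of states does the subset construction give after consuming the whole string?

Start in {s0}.
Read 'b': {s0} → {s0, s1, s2, s4, s5}.
Read 'b': {s0, s1, s2, s4, s5} → {s0, s1, s2, s3, s4, s5}.
Read 'a': {s0, s1, s2, s3, s4, s5} → {s0, s1, s3, s4, s5}.
Read 'b': {s0, s1, s3, s4, s5} → {s0, s1, s2, s3, s4, s5}.
Read 'b': {s0, s1, s2, s3, s4, s5} → {s0, s1, s2, s3, s4, s5}.
Read 'a': {s0, s1, s2, s3, s4, s5} → {s0, s1, s3, s4, s5}.
Read 'b': {s0, s1, s3, s4, s5} → {s0, s1, s2, s3, s4, s5}.
Read 'b': {s0, s1, s2, s3, s4, s5} → {s0, s1, s2, s3, s4, s5}.
Read 'b': {s0, s1, s2, s3, s4, s5} → {s0, s1, s2, s3, s4, s5}.
Read 'a': {s0, s1, s2, s3, s4, s5} → {s0, s1, s3, s4, s5}.

{s0, s1, s3, s4, s5}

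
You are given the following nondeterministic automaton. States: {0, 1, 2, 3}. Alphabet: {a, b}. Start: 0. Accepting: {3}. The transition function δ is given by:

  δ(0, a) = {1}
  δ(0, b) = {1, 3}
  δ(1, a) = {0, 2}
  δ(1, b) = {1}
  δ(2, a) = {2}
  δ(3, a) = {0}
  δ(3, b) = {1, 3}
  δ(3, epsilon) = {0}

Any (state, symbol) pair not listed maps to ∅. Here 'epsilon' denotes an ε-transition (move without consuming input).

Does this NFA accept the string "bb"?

Start in {0}.
Read 'b': 0→{1, 3}; union {1, 3}; ε-closure = {0, 1, 3}.
Read 'b': 0→{1, 3}, 1→{1}, 3→{1, 3}; union {1, 3}; ε-closure = {0, 1, 3}.
The final set {0, 1, 3} contains the accepting state 3.

Yes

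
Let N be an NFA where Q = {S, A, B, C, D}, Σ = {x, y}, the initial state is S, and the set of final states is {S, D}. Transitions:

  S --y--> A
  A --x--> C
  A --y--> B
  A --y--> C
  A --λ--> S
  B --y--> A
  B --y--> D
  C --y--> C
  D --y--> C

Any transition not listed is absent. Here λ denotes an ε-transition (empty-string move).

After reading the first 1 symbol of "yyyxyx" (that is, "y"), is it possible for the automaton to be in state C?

Start in {S}.
Read 'y': {S} → {S, A}.
State C is not in {S, A}.

No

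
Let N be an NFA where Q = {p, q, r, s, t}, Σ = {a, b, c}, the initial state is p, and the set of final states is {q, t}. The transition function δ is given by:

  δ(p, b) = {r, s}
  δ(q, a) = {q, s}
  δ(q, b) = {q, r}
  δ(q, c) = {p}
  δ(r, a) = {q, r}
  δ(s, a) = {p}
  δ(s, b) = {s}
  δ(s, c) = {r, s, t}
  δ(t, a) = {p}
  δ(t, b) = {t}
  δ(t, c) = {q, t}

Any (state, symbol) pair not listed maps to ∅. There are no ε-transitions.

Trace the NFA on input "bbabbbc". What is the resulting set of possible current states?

{r, s, t}

Start in {p}.
Read 'b': {p} → {r, s}.
Read 'b': {r, s} → {s}.
Read 'a': {s} → {p}.
Read 'b': {p} → {r, s}.
Read 'b': {r, s} → {s}.
Read 'b': {s} → {s}.
Read 'c': {s} → {r, s, t}.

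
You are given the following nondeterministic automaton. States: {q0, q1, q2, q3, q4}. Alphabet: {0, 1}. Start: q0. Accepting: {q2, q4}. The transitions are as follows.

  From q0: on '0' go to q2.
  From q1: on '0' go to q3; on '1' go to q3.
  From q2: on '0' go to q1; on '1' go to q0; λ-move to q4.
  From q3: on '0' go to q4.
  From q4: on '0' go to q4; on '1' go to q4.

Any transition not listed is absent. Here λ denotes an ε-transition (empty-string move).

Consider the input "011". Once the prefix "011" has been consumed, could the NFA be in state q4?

Start in {q0}.
Read '0': {q0} → {q2, q4}.
Read '1': {q2, q4} → {q0, q4}.
Read '1': {q0, q4} → {q4}.
State q4 is in {q4}.

Yes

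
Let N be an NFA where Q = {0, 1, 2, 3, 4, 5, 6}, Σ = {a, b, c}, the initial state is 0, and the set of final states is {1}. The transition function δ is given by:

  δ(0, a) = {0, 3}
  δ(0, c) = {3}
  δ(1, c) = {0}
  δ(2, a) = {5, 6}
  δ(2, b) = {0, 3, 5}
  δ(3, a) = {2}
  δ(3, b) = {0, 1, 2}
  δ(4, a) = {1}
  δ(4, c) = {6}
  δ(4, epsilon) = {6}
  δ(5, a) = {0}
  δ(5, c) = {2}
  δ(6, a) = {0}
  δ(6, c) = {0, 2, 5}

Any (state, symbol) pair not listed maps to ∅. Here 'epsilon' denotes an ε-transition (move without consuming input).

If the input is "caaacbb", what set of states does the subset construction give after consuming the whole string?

{0, 3, 5}

Start in {0}.
Read 'c': {0} → {3}.
Read 'a': {3} → {2}.
Read 'a': {2} → {5, 6}.
Read 'a': {5, 6} → {0}.
Read 'c': {0} → {3}.
Read 'b': {3} → {0, 1, 2}.
Read 'b': {0, 1, 2} → {0, 3, 5}.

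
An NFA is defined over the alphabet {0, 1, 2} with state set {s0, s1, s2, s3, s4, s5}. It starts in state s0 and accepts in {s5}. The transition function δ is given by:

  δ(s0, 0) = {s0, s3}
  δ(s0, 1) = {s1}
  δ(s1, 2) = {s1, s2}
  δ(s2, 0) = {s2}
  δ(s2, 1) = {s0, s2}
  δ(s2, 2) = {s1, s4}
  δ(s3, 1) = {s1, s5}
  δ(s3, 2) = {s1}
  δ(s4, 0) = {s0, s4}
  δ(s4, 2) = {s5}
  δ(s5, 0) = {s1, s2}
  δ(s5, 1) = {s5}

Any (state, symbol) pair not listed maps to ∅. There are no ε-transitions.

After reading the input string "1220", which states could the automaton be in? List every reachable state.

{s0, s2, s4}

Start in {s0}.
Read '1': s0→{s1}; now {s1}.
Read '2': s1→{s1, s2}; now {s1, s2}.
Read '2': s1→{s1, s2}, s2→{s1, s4}; now {s1, s2, s4}.
Read '0': s1→∅, s2→{s2}, s4→{s0, s4}; now {s0, s2, s4}.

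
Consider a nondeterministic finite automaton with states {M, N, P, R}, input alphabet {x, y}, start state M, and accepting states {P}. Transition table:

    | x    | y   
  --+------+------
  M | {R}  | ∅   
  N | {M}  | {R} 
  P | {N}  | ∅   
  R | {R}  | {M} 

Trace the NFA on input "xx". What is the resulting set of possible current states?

Start in {M}.
Read 'x': M→{R}; now {R}.
Read 'x': R→{R}; now {R}.

{R}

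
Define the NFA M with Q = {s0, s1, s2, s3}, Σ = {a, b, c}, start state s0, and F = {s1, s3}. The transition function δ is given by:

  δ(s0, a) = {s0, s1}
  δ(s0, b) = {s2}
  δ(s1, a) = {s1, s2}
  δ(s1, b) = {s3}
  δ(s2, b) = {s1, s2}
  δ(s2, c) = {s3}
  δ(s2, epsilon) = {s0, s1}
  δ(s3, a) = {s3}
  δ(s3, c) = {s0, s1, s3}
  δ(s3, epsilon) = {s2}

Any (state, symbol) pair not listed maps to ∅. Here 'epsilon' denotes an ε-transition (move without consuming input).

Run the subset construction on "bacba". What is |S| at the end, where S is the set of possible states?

4

Start in {s0}.
Read 'b': {s0} → {s0, s1, s2}.
Read 'a': {s0, s1, s2} → {s0, s1, s2}.
Read 'c': {s0, s1, s2} → {s0, s1, s2, s3}.
Read 'b': {s0, s1, s2, s3} → {s0, s1, s2, s3}.
Read 'a': {s0, s1, s2, s3} → {s0, s1, s2, s3}.
That set has 4 states.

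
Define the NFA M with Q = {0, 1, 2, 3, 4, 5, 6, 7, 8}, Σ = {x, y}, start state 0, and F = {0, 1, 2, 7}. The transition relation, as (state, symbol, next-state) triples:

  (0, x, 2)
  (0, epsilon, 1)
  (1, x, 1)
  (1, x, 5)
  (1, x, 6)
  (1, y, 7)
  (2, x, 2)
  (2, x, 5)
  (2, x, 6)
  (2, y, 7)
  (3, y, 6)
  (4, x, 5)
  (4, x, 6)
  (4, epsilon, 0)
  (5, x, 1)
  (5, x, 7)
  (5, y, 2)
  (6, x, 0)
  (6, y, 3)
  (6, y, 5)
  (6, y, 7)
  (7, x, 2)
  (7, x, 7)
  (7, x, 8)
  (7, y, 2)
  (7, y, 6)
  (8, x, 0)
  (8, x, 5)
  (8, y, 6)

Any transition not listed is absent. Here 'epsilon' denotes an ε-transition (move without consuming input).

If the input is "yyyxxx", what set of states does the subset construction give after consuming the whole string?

Start: ε-closure({0}) = {0, 1}.
Read 'y': 0→∅, 1→{7}; now {7}.
Read 'y': 7→{2, 6}; now {2, 6}.
Read 'y': 2→{7}, 6→{3, 5, 7}; now {3, 5, 7}.
Read 'x': 3→∅, 5→{1, 7}, 7→{2, 7, 8}; now {1, 2, 7, 8}.
Read 'x': 1→{1, 5, 6}, 2→{2, 5, 6}, 7→{2, 7, 8}, 8→{0, 5}; now {0, 1, 2, 5, 6, 7, 8}.
Read 'x': 0→{2}, 1→{1, 5, 6}, 2→{2, 5, 6}, 5→{1, 7}, 6→{0}, 7→{2, 7, 8}, 8→{0, 5}; now {0, 1, 2, 5, 6, 7, 8}.

{0, 1, 2, 5, 6, 7, 8}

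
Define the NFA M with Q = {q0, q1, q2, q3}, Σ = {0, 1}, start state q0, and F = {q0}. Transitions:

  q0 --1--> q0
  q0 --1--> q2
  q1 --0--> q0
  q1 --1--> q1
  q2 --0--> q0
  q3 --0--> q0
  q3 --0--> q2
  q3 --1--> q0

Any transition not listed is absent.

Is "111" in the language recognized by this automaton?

Start in {q0}.
Read '1': {q0} → {q0, q2}.
Read '1': {q0, q2} → {q0, q2}.
Read '1': {q0, q2} → {q0, q2}.
The final set {q0, q2} contains the accepting state q0.

Yes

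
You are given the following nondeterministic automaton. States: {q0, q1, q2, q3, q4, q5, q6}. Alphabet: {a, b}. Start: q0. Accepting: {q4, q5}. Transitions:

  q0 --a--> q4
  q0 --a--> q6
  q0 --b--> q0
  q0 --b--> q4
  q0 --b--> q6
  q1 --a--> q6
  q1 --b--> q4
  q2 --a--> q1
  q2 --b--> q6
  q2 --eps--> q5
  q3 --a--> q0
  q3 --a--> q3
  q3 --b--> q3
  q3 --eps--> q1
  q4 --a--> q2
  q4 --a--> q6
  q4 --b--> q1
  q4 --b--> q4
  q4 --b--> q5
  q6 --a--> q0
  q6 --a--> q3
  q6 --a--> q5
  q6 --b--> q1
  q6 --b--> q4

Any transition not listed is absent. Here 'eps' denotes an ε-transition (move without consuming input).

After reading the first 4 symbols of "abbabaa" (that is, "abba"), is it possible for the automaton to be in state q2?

Yes

Start in {q0}.
Read 'a': q0→{q4, q6}; now {q4, q6}.
Read 'b': q4→{q1, q4, q5}, q6→{q1, q4}; now {q1, q4, q5}.
Read 'b': q1→{q4}, q4→{q1, q4, q5}, q5→∅; now {q1, q4, q5}.
Read 'a': q1→{q6}, q4→{q2, q6}, q5→∅; union {q2, q6}; ε-closure = {q2, q5, q6}.
State q2 is in {q2, q5, q6}.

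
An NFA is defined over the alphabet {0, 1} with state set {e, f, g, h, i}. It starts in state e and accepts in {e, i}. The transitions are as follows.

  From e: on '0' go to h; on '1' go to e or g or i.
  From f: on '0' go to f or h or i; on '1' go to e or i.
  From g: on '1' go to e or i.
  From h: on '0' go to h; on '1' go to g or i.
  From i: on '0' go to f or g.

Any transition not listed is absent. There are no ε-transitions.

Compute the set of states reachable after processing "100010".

Start in {e}.
Read '1': {e} → {e, g, i}.
Read '0': {e, g, i} → {f, g, h}.
Read '0': {f, g, h} → {f, h, i}.
Read '0': {f, h, i} → {f, g, h, i}.
Read '1': {f, g, h, i} → {e, g, i}.
Read '0': {e, g, i} → {f, g, h}.

{f, g, h}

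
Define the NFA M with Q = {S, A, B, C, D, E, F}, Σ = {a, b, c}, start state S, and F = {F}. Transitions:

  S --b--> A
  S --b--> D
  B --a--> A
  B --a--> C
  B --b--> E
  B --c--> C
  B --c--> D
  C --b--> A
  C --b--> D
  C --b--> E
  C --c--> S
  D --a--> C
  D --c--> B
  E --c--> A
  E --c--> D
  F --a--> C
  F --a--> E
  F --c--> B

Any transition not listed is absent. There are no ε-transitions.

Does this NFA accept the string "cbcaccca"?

Start in {S}.
Read 'c': S→∅; now ∅.
The set is empty and remains empty for the remaining 7 symbols.
The final set ∅ contains no accepting state.

No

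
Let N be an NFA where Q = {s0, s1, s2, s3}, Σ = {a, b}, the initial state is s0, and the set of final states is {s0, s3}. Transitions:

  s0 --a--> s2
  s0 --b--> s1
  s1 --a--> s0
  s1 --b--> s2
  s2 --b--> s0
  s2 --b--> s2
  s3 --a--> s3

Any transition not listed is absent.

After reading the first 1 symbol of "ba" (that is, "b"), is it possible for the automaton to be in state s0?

No

Start in {s0}.
Read 'b': s0→{s1}; now {s1}.
State s0 is not in {s1}.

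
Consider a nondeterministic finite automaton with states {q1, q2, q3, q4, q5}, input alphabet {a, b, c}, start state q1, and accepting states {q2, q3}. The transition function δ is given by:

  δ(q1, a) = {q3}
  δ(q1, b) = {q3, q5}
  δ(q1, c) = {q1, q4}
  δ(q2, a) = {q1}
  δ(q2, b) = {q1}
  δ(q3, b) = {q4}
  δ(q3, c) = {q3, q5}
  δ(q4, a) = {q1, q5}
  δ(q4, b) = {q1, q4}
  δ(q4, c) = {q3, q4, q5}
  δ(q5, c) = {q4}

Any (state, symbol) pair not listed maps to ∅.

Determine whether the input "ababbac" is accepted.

No

Start in {q1}.
Read 'a': {q1} → {q3}.
Read 'b': {q3} → {q4}.
Read 'a': {q4} → {q1, q5}.
Read 'b': {q1, q5} → {q3, q5}.
Read 'b': {q3, q5} → {q4}.
Read 'a': {q4} → {q1, q5}.
Read 'c': {q1, q5} → {q1, q4}.
The final set {q1, q4} contains no accepting state.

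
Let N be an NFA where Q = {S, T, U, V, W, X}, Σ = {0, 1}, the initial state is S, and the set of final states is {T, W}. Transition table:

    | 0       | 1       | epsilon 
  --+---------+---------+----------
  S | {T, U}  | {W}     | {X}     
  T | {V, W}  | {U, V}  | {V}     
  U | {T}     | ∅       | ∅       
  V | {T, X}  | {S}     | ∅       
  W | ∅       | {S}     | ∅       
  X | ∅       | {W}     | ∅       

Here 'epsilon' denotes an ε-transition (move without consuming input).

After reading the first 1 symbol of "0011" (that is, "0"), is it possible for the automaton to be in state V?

Start: ε-closure({S}) = {S, X}.
Read '0': S→{T, U}, X→∅; union {T, U}; ε-closure = {T, U, V}.
State V is in {T, U, V}.

Yes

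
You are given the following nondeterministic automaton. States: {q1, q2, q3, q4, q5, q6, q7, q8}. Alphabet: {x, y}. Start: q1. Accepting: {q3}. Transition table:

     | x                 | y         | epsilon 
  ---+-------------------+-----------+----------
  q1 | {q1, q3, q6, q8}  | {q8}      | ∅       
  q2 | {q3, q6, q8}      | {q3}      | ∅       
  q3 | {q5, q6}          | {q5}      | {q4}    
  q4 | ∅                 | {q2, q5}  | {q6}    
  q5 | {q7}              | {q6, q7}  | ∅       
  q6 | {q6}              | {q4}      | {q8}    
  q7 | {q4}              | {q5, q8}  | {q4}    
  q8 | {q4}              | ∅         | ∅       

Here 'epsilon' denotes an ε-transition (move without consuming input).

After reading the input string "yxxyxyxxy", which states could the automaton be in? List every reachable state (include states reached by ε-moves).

Start in {q1}.
Read 'y': q1→{q8}; now {q8}.
Read 'x': q8→{q4}; union {q4}; ε-closure = {q4, q6, q8}.
Read 'x': q4→∅, q6→{q6}, q8→{q4}; union {q4, q6}; ε-closure = {q4, q6, q8}.
Read 'y': q4→{q2, q5}, q6→{q4}, q8→∅; union {q2, q4, q5}; ε-closure = {q2, q4, q5, q6, q8}.
Read 'x': q2→{q3, q6, q8}, q4→∅, q5→{q7}, q6→{q6}, q8→{q4}; now {q3, q4, q6, q7, q8}.
Read 'y': q3→{q5}, q4→{q2, q5}, q6→{q4}, q7→{q5, q8}, q8→∅; union {q2, q4, q5, q8}; ε-closure = {q2, q4, q5, q6, q8}.
Read 'x': q2→{q3, q6, q8}, q4→∅, q5→{q7}, q6→{q6}, q8→{q4}; now {q3, q4, q6, q7, q8}.
Read 'x': q3→{q5, q6}, q4→∅, q6→{q6}, q7→{q4}, q8→{q4}; union {q4, q5, q6}; ε-closure = {q4, q5, q6, q8}.
Read 'y': q4→{q2, q5}, q5→{q6, q7}, q6→{q4}, q8→∅; union {q2, q4, q5, q6, q7}; ε-closure = {q2, q4, q5, q6, q7, q8}.

{q2, q4, q5, q6, q7, q8}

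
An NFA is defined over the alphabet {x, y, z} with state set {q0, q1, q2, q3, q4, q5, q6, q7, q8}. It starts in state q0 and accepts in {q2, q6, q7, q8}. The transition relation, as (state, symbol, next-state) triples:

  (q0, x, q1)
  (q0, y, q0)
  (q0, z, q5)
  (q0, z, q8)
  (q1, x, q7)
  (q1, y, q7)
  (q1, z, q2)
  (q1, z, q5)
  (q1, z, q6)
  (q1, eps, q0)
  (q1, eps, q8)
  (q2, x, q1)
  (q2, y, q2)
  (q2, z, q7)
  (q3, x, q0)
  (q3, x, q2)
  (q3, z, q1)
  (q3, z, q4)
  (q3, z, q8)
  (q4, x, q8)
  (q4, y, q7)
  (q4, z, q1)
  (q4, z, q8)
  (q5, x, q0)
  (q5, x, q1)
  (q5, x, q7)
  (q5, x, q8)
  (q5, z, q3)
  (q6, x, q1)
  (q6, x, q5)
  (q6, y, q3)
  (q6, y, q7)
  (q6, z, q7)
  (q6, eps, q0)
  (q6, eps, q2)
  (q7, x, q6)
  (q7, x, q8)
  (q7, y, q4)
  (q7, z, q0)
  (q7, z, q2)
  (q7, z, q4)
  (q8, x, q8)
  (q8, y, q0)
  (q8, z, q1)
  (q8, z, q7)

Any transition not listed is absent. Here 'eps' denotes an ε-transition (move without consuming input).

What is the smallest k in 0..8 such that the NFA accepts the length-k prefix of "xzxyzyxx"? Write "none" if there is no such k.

1

Start in {q0}.
Read 'x': {q0} → {q0, q1, q8}.
None of the earlier sets intersect F, but {q0, q1, q8} does.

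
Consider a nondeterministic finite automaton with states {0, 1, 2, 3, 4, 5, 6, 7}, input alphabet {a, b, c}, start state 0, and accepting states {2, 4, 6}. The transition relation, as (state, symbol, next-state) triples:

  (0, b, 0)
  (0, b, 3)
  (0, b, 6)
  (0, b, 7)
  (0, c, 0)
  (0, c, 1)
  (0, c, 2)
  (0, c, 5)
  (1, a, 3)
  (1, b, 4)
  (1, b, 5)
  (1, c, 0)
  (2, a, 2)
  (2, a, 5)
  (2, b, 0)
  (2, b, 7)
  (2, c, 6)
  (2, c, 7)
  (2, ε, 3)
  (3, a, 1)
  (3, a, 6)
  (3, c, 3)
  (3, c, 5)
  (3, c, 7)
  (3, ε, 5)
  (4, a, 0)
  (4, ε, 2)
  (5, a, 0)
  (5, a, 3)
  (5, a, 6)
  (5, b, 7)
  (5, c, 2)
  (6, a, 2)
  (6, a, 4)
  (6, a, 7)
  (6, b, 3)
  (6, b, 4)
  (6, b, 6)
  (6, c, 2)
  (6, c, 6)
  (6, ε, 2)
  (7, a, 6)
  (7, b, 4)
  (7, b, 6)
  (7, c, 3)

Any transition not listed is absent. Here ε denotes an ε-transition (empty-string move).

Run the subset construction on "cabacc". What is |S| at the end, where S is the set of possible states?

7

Start in {0}.
Read 'c': 0→{0, 1, 2, 5}; union {0, 1, 2, 5}; ε-closure = {0, 1, 2, 3, 5}.
Read 'a': 0→∅, 1→{3}, 2→{2, 5}, 3→{1, 6}, 5→{0, 3, 6}; now {0, 1, 2, 3, 5, 6}.
Read 'b': 0→{0, 3, 6, 7}, 1→{4, 5}, 2→{0, 7}, 3→∅, 5→{7}, 6→{3, 4, 6}; union {0, 3, 4, 5, 6, 7}; ε-closure = {0, 2, 3, 4, 5, 6, 7}.
Read 'a': 0→∅, 2→{2, 5}, 3→{1, 6}, 4→{0}, 5→{0, 3, 6}, 6→{2, 4, 7}, 7→{6}; now {0, 1, 2, 3, 4, 5, 6, 7}.
Read 'c': 0→{0, 1, 2, 5}, 1→{0}, 2→{6, 7}, 3→{3, 5, 7}, 4→∅, 5→{2}, 6→{2, 6}, 7→{3}; now {0, 1, 2, 3, 5, 6, 7}.
Read 'c': 0→{0, 1, 2, 5}, 1→{0}, 2→{6, 7}, 3→{3, 5, 7}, 5→{2}, 6→{2, 6}, 7→{3}; now {0, 1, 2, 3, 5, 6, 7}.
That set has 7 states.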